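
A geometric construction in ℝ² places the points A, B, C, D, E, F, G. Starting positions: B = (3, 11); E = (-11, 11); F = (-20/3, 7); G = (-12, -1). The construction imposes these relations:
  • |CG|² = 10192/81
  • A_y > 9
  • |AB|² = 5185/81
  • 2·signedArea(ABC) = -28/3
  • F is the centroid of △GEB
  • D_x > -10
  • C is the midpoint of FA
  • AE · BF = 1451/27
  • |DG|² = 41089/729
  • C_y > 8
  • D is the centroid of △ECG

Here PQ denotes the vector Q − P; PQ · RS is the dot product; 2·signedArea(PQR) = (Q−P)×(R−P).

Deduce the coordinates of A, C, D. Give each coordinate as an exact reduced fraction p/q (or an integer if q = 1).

A = (-44/9, 29/3)
C = (-52/9, 25/3)
D = (-259/27, 55/9)

1. A_x = -44/9  [line 29/3·x + 4·y + 232/27 = 0 ∩ |AB|² = 5185/81]
2. A_y = 29/3  [line 29/3·x + 4·y + 232/27 = 0 ∩ |AB|² = 5185/81]
   → A = (-44/9, 29/3)
3. C_x = -52/9  [2·signedArea(ABC) = -28/3 ∩ C is the midpoint of FA]
4. C_y = 25/3  [2·signedArea(ABC) = -28/3 ∩ C is the midpoint of FA]
   → C = (-52/9, 25/3)
5. D_x = -259/27  [D is the centroid of △ECG]
6. D_y = 55/9  [D is the centroid of △ECG]
   → D = (-259/27, 55/9)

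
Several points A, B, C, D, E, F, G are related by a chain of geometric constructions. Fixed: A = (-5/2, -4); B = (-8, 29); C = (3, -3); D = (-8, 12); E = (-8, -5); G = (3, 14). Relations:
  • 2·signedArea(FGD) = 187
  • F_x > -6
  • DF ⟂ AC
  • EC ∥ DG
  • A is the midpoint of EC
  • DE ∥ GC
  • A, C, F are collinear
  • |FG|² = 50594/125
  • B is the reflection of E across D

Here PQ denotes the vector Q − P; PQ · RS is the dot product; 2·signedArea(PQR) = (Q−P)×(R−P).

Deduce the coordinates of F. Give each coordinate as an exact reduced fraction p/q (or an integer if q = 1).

1. F_x = -626/125  [A, C, F are collinear ∩ DF ⟂ AC]
2. F_y = -557/125  [A, C, F are collinear ∩ DF ⟂ AC]
   → F = (-626/125, -557/125)

F = (-626/125, -557/125)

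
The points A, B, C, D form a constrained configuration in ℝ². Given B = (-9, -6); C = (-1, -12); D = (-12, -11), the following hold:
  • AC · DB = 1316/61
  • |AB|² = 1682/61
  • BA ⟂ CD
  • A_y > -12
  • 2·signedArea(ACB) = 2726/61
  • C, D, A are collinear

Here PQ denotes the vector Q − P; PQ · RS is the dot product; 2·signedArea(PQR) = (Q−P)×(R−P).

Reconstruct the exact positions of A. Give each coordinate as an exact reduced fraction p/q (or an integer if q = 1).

A = (-578/61, -685/61)

1. A_x = -578/61  [C, D, A are collinear ∩ BA ⟂ CD]
2. A_y = -685/61  [C, D, A are collinear ∩ BA ⟂ CD]
   → A = (-578/61, -685/61)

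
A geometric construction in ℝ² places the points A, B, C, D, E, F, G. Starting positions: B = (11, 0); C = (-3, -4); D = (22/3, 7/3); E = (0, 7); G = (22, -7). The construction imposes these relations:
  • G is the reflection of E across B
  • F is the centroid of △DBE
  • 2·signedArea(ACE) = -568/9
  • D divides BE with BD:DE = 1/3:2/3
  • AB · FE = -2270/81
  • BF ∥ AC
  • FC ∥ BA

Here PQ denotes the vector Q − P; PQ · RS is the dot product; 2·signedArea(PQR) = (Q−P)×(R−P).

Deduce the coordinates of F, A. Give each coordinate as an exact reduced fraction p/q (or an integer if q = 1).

A = (17/9, -64/9)
F = (55/9, 28/9)

1. F_x = 55/9  [F is the centroid of △DBE]
2. F_y = 28/9  [F is the centroid of △DBE]
   → F = (55/9, 28/9)
3. A_x = 17/9  [BF ∥ AC ∩ FC ∥ BA]
4. A_y = -64/9  [BF ∥ AC ∩ FC ∥ BA]
   → A = (17/9, -64/9)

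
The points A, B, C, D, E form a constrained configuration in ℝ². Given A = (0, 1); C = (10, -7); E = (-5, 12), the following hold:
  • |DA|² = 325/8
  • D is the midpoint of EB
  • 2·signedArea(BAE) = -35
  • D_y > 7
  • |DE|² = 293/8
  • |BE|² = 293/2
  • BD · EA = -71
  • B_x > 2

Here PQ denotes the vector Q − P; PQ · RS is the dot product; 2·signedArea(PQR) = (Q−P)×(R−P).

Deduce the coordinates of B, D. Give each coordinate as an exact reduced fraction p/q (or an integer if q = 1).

1. B_x = 5/2  [line -11·x + -5·y + 40 = 0 ∩ |BE|² = 293/2]
2. B_y = 5/2  [line -11·x + -5·y + 40 = 0 ∩ |BE|² = 293/2]
   → B = (5/2, 5/2)
3. D_x = -5/4  [D is the midpoint of EB]
4. D_y = 29/4  [D is the midpoint of EB]
   → D = (-5/4, 29/4)

B = (5/2, 5/2)
D = (-5/4, 29/4)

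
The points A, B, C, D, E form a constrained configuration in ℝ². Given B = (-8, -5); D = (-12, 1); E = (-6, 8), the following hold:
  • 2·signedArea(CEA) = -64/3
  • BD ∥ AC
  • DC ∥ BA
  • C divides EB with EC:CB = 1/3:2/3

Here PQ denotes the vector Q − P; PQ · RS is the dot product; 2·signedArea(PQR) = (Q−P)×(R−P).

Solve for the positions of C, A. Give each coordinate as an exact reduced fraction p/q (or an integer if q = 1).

1. C_x = -20/3  [C divides EB with EC:CB = 1/3:2/3]
2. C_y = 11/3  [C divides EB with EC:CB = 1/3:2/3]
   → C = (-20/3, 11/3)
3. A_x = -8/3  [BD ∥ AC ∩ DC ∥ BA]
4. A_y = -7/3  [BD ∥ AC ∩ DC ∥ BA]
   → A = (-8/3, -7/3)

A = (-8/3, -7/3)
C = (-20/3, 11/3)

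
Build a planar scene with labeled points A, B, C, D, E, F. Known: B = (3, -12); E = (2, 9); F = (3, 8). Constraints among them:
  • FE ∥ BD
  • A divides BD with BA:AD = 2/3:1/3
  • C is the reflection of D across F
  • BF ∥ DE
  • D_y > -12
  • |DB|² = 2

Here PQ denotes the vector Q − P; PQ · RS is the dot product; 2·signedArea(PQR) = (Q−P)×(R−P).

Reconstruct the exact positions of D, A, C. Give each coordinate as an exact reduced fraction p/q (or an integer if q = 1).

A = (7/3, -34/3)
C = (4, 27)
D = (2, -11)

1. D_x = 2  [BF ∥ DE ∩ FE ∥ BD]
2. D_y = -11  [BF ∥ DE ∩ FE ∥ BD]
   → D = (2, -11)
3. A_x = 7/3  [A divides BD with BA:AD = 2/3:1/3]
4. A_y = -34/3  [A divides BD with BA:AD = 2/3:1/3]
   → A = (7/3, -34/3)
5. C_x = 4  [C is the reflection of D across F]
6. C_y = 27  [C is the reflection of D across F]
   → C = (4, 27)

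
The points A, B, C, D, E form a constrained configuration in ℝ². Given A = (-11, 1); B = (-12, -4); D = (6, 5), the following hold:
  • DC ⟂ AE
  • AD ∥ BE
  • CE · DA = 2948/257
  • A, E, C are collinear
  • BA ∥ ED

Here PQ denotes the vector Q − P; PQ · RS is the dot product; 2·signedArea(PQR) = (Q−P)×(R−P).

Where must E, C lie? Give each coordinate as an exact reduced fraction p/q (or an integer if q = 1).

1. E_x = 5  [BA ∥ ED ∩ AD ∥ BE]
2. E_y = 0  [BA ∥ ED ∩ AD ∥ BE]
   → E = (5, 0)
3. C_x = 1461/257  [A, E, C are collinear ∩ DC ⟂ AE]
4. C_y = -11/257  [A, E, C are collinear ∩ DC ⟂ AE]
   → C = (1461/257, -11/257)

C = (1461/257, -11/257)
E = (5, 0)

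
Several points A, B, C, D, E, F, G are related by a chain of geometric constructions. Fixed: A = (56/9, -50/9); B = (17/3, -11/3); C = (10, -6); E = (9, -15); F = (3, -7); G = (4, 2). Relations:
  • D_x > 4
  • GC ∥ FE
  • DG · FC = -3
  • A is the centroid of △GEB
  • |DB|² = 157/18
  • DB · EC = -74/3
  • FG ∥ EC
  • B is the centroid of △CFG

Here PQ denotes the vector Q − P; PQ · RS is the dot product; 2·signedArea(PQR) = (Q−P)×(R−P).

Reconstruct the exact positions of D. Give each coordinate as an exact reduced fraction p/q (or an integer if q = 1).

D = (29/6, -5/6)

1. D_x = 29/6  [DG · FC = -3 ∩ DB · EC = -74/3]
2. D_y = -5/6  [DG · FC = -3 ∩ DB · EC = -74/3]
   → D = (29/6, -5/6)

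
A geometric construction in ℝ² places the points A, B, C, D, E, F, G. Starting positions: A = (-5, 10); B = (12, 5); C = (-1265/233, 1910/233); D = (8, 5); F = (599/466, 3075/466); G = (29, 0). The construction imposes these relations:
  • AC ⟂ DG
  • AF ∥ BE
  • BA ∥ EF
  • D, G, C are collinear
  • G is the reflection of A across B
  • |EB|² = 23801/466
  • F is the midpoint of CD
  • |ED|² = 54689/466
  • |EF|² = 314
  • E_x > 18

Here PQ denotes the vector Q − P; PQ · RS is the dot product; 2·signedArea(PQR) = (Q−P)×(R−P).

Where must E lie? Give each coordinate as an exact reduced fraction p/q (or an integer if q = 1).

1. E_x = 8521/466  [BA ∥ EF ∩ AF ∥ BE]
2. E_y = 745/466  [BA ∥ EF ∩ AF ∥ BE]
   → E = (8521/466, 745/466)

E = (8521/466, 745/466)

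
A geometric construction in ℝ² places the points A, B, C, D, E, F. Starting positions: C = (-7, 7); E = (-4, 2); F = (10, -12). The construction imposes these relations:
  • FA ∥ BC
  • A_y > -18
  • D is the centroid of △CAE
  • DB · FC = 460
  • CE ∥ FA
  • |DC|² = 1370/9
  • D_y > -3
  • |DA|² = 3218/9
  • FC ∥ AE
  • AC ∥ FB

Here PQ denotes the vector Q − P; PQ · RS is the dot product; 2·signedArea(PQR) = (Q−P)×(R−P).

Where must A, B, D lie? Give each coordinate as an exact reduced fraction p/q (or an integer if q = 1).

A = (13, -17)
B = (-10, 12)
D = (2/3, -8/3)

1. A_x = 13  [FC ∥ AE ∩ CE ∥ FA]
2. A_y = -17  [FC ∥ AE ∩ CE ∥ FA]
   → A = (13, -17)
3. B_x = -10  [FA ∥ BC ∩ AC ∥ FB]
4. B_y = 12  [FA ∥ BC ∩ AC ∥ FB]
   → B = (-10, 12)
5. D_x = 2/3  [D is the centroid of △CAE]
6. D_y = -8/3  [D is the centroid of △CAE]
   → D = (2/3, -8/3)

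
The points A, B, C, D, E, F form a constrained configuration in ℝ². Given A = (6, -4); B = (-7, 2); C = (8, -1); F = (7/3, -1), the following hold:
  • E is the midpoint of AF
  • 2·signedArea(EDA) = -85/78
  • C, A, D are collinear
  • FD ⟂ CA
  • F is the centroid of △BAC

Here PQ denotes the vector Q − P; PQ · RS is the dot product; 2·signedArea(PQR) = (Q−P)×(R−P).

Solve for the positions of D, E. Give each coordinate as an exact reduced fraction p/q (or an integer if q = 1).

1. D_x = 244/39  [C, A, D are collinear ∩ FD ⟂ CA]
2. D_y = -47/13  [C, A, D are collinear ∩ FD ⟂ CA]
   → D = (244/39, -47/13)
3. E_x = 25/6  [E is the midpoint of AF]
4. E_y = -5/2  [E is the midpoint of AF]
   → E = (25/6, -5/2)

D = (244/39, -47/13)
E = (25/6, -5/2)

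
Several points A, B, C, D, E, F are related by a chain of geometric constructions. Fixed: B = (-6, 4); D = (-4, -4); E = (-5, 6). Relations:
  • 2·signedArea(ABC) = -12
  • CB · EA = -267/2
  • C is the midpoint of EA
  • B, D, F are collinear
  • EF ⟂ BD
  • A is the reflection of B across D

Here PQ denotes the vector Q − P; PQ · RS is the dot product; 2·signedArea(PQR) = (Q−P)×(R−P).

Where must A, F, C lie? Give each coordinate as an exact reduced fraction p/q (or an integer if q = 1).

1. A_x = -2  [A is the reflection of B across D]
2. A_y = -12  [A is the reflection of B across D]
   → A = (-2, -12)
3. F_x = -109/17  [B, D, F are collinear ∩ EF ⟂ BD]
4. F_y = 96/17  [B, D, F are collinear ∩ EF ⟂ BD]
   → F = (-109/17, 96/17)
5. C_x = -7/2  [C is the midpoint of EA]
6. C_y = -3  [C is the midpoint of EA]
   → C = (-7/2, -3)

A = (-2, -12)
C = (-7/2, -3)
F = (-109/17, 96/17)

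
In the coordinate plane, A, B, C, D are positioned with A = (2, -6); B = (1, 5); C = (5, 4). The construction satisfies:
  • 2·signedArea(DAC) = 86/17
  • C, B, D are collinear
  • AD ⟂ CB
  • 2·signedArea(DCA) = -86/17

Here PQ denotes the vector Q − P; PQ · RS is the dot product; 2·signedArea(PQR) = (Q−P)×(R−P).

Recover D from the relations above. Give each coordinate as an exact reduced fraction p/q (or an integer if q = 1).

1. D_x = 77/17  [C, B, D are collinear ∩ AD ⟂ CB]
2. D_y = 70/17  [C, B, D are collinear ∩ AD ⟂ CB]
   → D = (77/17, 70/17)

D = (77/17, 70/17)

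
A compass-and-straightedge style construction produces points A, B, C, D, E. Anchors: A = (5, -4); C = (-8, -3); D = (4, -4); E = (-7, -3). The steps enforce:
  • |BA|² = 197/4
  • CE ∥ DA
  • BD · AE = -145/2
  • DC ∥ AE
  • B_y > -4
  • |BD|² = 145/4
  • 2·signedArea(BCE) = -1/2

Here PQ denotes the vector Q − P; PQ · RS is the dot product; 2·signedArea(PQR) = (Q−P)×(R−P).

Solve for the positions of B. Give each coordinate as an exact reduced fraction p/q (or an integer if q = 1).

1. B_x = -2  [2·signedArea(BCE) = -1/2 ∩ BD · AE = -145/2]
2. B_y = -7/2  [2·signedArea(BCE) = -1/2 ∩ BD · AE = -145/2]
   → B = (-2, -7/2)

B = (-2, -7/2)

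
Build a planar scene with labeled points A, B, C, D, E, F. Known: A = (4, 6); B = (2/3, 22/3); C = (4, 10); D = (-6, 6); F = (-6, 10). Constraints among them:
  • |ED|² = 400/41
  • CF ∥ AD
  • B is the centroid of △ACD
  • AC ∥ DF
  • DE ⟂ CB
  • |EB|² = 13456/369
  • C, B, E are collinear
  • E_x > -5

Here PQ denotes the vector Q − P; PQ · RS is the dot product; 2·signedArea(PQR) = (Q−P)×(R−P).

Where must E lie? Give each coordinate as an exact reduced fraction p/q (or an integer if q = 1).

E = (-166/41, 146/41)

1. E_x = -166/41  [C, B, E are collinear ∩ DE ⟂ CB]
2. E_y = 146/41  [C, B, E are collinear ∩ DE ⟂ CB]
   → E = (-166/41, 146/41)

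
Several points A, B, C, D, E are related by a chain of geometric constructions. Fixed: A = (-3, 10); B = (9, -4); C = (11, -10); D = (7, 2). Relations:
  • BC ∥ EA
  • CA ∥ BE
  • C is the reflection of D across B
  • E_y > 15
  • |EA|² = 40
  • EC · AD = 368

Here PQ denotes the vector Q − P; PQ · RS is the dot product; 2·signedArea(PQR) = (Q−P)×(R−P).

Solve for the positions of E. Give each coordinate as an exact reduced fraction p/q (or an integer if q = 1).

E = (-5, 16)

1. E_x = -5  [BC ∥ EA ∩ CA ∥ BE]
2. E_y = 16  [BC ∥ EA ∩ CA ∥ BE]
   → E = (-5, 16)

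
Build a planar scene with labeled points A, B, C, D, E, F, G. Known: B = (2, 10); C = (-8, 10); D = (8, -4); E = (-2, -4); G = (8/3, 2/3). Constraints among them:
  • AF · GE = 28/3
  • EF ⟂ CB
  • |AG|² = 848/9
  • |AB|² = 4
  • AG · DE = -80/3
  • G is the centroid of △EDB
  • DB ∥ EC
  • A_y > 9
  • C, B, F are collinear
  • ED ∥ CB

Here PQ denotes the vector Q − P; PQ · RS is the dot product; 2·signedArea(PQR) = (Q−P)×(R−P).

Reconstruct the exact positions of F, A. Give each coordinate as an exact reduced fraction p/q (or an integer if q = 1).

1. F_x = -2  [C, B, F are collinear ∩ EF ⟂ CB]
2. F_y = 10  [C, B, F are collinear ∩ EF ⟂ CB]
   → F = (-2, 10)
3. A_x = 0  [AF · GE = 28/3 ∩ AG · DE = -80/3]
4. A_y = 10  [AF · GE = 28/3 ∩ AG · DE = -80/3]
   → A = (0, 10)

A = (0, 10)
F = (-2, 10)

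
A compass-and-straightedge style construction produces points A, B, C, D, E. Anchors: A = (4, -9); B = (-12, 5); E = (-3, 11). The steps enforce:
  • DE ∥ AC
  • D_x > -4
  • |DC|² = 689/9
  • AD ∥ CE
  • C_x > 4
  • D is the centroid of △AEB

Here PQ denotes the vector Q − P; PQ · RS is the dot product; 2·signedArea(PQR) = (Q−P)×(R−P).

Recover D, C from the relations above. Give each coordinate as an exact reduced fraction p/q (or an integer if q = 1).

C = (14/3, -1/3)
D = (-11/3, 7/3)

1. D_x = -11/3  [D is the centroid of △AEB]
2. D_y = 7/3  [D is the centroid of △AEB]
   → D = (-11/3, 7/3)
3. C_x = 14/3  [AD ∥ CE ∩ DE ∥ AC]
4. C_y = -1/3  [AD ∥ CE ∩ DE ∥ AC]
   → C = (14/3, -1/3)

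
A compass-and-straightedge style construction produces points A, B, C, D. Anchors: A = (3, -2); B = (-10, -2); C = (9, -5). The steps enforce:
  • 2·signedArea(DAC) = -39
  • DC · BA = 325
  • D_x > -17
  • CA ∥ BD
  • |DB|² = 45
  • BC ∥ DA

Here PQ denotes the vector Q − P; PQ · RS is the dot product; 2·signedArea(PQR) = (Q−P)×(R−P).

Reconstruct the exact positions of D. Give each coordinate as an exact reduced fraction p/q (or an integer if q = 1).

1. D_x = -16  [BC ∥ DA ∩ CA ∥ BD]
2. D_y = 1  [BC ∥ DA ∩ CA ∥ BD]
   → D = (-16, 1)

D = (-16, 1)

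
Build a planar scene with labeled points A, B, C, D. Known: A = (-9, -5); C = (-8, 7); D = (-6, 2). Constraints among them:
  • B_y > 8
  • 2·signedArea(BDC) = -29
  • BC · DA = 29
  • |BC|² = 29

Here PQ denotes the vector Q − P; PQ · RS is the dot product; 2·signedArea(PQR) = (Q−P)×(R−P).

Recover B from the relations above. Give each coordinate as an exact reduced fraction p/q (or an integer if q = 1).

1. B_x = -3  [2·signedArea(BDC) = -29 ∩ BC · DA = 29]
2. B_y = 9  [2·signedArea(BDC) = -29 ∩ BC · DA = 29]
   → B = (-3, 9)

B = (-3, 9)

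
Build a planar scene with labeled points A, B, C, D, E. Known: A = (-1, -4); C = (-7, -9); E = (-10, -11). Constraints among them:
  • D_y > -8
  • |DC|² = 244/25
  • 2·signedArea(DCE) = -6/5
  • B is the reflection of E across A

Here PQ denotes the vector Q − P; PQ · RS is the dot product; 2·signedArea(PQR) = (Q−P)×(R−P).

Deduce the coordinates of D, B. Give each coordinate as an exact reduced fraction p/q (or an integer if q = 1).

1. D_x = -23/5  [line 2·x + -3·y + -59/5 = 0 ∩ |DC|² = 244/25]
2. D_y = -7  [line 2·x + -3·y + -59/5 = 0 ∩ |DC|² = 244/25]
   → D = (-23/5, -7)
3. B_x = 8  [B is the reflection of E across A]
4. B_y = 3  [B is the reflection of E across A]
   → B = (8, 3)

B = (8, 3)
D = (-23/5, -7)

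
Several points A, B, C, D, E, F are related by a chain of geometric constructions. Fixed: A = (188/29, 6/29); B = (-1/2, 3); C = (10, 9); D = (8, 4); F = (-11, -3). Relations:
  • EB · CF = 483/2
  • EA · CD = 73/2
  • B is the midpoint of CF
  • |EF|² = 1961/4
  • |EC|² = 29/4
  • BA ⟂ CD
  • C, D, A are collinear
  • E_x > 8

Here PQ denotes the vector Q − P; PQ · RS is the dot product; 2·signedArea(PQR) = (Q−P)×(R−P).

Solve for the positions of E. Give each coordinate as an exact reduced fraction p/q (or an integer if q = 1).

E = (9, 13/2)

1. E_x = 9  [EB · CF = 483/2 ∩ EA · CD = 73/2]
2. E_y = 13/2  [EB · CF = 483/2 ∩ EA · CD = 73/2]
   → E = (9, 13/2)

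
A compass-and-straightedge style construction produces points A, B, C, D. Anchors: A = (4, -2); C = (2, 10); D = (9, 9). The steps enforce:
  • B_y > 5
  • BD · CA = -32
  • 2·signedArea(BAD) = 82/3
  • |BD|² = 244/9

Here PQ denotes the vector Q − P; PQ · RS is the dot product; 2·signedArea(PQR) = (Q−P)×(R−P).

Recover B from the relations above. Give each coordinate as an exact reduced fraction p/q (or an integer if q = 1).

1. B_x = 5  [2·signedArea(BAD) = 82/3 ∩ BD · CA = -32]
2. B_y = 17/3  [2·signedArea(BAD) = 82/3 ∩ BD · CA = -32]
   → B = (5, 17/3)

B = (5, 17/3)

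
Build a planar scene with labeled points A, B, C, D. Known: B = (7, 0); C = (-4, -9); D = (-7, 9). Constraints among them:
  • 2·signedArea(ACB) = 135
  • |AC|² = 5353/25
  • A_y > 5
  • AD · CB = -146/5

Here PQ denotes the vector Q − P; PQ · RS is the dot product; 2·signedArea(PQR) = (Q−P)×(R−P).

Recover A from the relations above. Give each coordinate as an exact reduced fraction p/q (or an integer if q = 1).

A = (-7/5, 27/5)

1. A_x = -7/5  [2·signedArea(ACB) = 135 ∩ AD · CB = -146/5]
2. A_y = 27/5  [2·signedArea(ACB) = 135 ∩ AD · CB = -146/5]
   → A = (-7/5, 27/5)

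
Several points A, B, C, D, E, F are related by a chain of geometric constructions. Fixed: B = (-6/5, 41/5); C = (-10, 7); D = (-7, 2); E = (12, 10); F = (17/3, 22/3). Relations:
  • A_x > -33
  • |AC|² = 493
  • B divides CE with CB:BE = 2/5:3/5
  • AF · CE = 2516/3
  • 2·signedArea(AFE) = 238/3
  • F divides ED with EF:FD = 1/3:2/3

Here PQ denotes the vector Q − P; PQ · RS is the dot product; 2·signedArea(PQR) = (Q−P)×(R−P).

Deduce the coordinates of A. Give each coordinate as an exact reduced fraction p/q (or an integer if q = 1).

1. A_x = -32  [2·signedArea(AFE) = 238/3 ∩ AF · CE = 2516/3]
2. A_y = 4  [2·signedArea(AFE) = 238/3 ∩ AF · CE = 2516/3]
   → A = (-32, 4)

A = (-32, 4)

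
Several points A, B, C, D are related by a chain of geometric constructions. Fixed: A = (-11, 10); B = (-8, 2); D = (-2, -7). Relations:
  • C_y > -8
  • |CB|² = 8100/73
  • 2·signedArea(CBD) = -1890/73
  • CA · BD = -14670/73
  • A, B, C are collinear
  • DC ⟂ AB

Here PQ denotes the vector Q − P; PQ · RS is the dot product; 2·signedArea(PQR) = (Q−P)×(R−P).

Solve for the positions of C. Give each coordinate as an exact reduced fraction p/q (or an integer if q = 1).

1. C_x = -314/73  [A, B, C are collinear ∩ DC ⟂ AB]
2. C_y = -574/73  [A, B, C are collinear ∩ DC ⟂ AB]
   → C = (-314/73, -574/73)

C = (-314/73, -574/73)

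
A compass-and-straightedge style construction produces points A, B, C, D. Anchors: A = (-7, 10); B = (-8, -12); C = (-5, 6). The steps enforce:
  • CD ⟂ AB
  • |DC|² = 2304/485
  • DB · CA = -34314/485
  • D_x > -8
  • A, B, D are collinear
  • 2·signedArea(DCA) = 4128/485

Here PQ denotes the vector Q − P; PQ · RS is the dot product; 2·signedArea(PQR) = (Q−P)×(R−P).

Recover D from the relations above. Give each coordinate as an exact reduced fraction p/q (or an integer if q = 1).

1. D_x = -3481/485  [A, B, D are collinear ∩ CD ⟂ AB]
2. D_y = 2958/485  [A, B, D are collinear ∩ CD ⟂ AB]
   → D = (-3481/485, 2958/485)

D = (-3481/485, 2958/485)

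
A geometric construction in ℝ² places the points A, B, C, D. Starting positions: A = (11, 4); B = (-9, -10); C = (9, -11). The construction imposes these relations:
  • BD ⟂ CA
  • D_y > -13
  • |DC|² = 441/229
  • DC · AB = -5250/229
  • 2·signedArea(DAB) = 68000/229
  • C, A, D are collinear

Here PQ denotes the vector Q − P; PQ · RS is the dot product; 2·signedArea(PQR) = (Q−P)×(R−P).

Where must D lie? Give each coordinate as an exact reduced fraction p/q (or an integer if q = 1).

1. D_x = 2019/229  [C, A, D are collinear ∩ BD ⟂ CA]
2. D_y = -2834/229  [C, A, D are collinear ∩ BD ⟂ CA]
   → D = (2019/229, -2834/229)

D = (2019/229, -2834/229)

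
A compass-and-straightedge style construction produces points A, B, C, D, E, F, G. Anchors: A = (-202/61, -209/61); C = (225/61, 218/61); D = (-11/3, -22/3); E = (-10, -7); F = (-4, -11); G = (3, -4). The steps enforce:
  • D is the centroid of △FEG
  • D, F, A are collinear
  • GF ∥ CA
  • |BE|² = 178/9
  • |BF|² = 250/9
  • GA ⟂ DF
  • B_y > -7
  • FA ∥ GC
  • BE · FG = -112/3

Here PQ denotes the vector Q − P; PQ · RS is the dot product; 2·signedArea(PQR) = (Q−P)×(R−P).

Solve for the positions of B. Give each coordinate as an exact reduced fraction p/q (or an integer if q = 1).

B = (-17/3, -6)

1. B_x = -17/3  [line -7·x + -7·y + -245/3 = 0 ∩ |BF|² = 250/9]
2. B_y = -6  [line -7·x + -7·y + -245/3 = 0 ∩ |BF|² = 250/9]
   → B = (-17/3, -6)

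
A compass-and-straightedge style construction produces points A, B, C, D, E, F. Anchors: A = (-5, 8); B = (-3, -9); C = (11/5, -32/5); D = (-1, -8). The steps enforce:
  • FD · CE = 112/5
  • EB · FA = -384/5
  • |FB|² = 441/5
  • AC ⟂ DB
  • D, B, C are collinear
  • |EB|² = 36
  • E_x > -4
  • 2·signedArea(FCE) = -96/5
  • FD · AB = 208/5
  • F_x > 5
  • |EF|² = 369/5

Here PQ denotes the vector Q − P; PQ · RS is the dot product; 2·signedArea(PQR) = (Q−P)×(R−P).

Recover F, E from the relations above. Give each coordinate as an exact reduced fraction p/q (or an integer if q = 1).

1. F_x = 27/5  [line -2·x + 17·y + 462/5 = 0 ∩ |FB|² = 441/5]
2. F_y = -24/5  [line -2·x + 17·y + 462/5 = 0 ∩ |FB|² = 441/5]
   → F = (27/5, -24/5)
3. E_x = -3  [EB · FA = -384/5 ∩ FD · CE = 112/5]
4. E_y = -3  [EB · FA = -384/5 ∩ FD · CE = 112/5]
   → E = (-3, -3)

E = (-3, -3)
F = (27/5, -24/5)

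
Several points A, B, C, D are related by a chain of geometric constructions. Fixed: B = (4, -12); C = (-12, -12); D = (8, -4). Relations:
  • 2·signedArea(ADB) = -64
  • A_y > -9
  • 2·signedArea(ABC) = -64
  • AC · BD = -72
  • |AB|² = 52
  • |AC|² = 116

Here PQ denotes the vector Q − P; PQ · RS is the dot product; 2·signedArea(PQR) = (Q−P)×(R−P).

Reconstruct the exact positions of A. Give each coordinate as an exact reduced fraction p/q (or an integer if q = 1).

1. A_x = -2  [2·signedArea(ADB) = -64 ∩ AC · BD = -72]
2. A_y = -8  [2·signedArea(ADB) = -64 ∩ AC · BD = -72]
   → A = (-2, -8)

A = (-2, -8)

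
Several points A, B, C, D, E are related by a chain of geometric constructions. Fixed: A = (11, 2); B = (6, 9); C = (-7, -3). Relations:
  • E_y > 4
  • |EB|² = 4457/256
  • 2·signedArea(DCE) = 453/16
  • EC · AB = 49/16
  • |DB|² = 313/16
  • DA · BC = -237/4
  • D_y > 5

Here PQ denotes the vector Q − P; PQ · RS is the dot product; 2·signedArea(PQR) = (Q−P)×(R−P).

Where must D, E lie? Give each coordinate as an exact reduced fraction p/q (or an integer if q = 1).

1. D_x = 11/4  [line 13·x + 12·y + -431/4 = 0 ∩ |DB|² = 313/16]
2. D_y = 6  [line 13·x + 12·y + -431/4 = 0 ∩ |DB|² = 313/16]
   → D = (11/4, 6)
3. E_x = 77/16  [2·signedArea(DCE) = 453/16 ∩ EC · AB = 49/16]
4. E_y = 5  [2·signedArea(DCE) = 453/16 ∩ EC · AB = 49/16]
   → E = (77/16, 5)

D = (11/4, 6)
E = (77/16, 5)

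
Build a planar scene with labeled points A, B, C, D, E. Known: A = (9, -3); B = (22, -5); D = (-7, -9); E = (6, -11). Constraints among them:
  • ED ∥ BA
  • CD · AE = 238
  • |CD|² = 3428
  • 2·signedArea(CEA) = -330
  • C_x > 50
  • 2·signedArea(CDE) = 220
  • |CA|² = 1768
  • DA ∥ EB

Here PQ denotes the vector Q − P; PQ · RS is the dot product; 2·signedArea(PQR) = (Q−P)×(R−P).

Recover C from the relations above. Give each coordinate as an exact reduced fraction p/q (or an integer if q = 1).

1. C_x = 51  [2·signedArea(CDE) = 220 ∩ CD · AE = 238]
2. C_y = -1  [2·signedArea(CDE) = 220 ∩ CD · AE = 238]
   → C = (51, -1)

C = (51, -1)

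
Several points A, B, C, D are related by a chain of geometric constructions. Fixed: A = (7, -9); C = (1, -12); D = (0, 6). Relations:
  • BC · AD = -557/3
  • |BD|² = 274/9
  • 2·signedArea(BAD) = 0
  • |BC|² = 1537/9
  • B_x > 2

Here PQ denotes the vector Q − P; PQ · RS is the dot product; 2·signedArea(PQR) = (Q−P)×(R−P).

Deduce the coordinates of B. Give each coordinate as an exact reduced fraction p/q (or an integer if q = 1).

B = (7/3, 1)

1. B_x = 7/3  [2·signedArea(BAD) = 0 ∩ BC · AD = -557/3]
2. B_y = 1  [2·signedArea(BAD) = 0 ∩ BC · AD = -557/3]
   → B = (7/3, 1)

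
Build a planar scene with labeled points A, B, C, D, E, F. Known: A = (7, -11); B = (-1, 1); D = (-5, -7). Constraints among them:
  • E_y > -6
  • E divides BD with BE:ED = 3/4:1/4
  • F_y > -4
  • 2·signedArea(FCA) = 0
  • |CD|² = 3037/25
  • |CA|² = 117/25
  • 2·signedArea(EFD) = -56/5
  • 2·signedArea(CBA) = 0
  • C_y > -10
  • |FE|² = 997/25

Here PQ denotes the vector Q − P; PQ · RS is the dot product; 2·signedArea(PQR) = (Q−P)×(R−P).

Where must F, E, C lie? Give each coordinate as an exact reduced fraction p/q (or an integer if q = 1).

C = (29/5, -46/5)
E = (-4, -5)
F = (11/5, -19/5)

1. E_x = -4  [E divides BD with BE:ED = 3/4:1/4]
2. E_y = -5  [E divides BD with BE:ED = 3/4:1/4]
   → E = (-4, -5)
3. C_x = 29/5  [line 12·x + 8·y + 4 = 0 ∩ |CA|² = 117/25]
4. C_y = -46/5  [line 12·x + 8·y + 4 = 0 ∩ |CA|² = 117/25]
   → C = (29/5, -46/5)
5. F_x = 11/5  [2·signedArea(FCA) = 0 ∩ 2·signedArea(EFD) = -56/5]
6. F_y = -19/5  [2·signedArea(FCA) = 0 ∩ 2·signedArea(EFD) = -56/5]
   → F = (11/5, -19/5)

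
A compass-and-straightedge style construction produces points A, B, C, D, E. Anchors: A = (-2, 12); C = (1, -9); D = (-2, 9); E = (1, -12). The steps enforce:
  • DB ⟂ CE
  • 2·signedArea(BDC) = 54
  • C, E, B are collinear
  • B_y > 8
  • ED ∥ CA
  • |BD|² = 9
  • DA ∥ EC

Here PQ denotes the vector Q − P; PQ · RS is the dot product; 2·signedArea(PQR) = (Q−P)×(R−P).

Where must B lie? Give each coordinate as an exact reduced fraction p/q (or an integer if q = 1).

B = (1, 9)

1. B_x = 1  [C, E, B are collinear ∩ DB ⟂ CE]
2. B_y = 9  [C, E, B are collinear ∩ DB ⟂ CE]
   → B = (1, 9)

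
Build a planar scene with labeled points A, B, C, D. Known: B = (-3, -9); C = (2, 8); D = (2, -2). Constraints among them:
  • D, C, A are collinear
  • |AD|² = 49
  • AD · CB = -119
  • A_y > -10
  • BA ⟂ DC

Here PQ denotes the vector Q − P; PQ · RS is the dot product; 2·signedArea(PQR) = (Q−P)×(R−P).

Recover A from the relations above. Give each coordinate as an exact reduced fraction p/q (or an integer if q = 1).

A = (2, -9)

1. A_x = 2  [D, C, A are collinear ∩ BA ⟂ DC]
2. A_y = -9  [D, C, A are collinear ∩ BA ⟂ DC]
   → A = (2, -9)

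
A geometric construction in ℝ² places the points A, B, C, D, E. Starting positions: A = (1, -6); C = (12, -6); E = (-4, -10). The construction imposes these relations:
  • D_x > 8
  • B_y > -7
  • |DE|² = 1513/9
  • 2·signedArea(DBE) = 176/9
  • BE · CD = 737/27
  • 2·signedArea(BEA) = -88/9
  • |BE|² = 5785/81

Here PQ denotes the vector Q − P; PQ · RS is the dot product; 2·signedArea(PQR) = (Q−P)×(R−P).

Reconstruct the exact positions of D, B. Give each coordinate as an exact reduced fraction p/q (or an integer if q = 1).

B = (31/9, -6)
D = (25/3, -6)

1. B_x = 31/9  [line -4·x + 5·y + 394/9 = 0 ∩ |BE|² = 5785/81]
2. B_y = -6  [line -4·x + 5·y + 394/9 = 0 ∩ |BE|² = 5785/81]
   → B = (31/9, -6)
3. D_x = 25/3  [2·signedArea(DBE) = 176/9 ∩ BE · CD = 737/27]
4. D_y = -6  [2·signedArea(DBE) = 176/9 ∩ BE · CD = 737/27]
   → D = (25/3, -6)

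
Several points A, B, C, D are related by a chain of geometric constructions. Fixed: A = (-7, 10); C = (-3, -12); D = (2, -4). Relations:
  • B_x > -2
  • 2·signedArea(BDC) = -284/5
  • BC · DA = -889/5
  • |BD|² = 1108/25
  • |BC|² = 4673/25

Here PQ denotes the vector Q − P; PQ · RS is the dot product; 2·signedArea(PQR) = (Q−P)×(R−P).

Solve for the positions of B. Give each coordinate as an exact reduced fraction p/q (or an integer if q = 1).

1. B_x = -8/5  [BC · DA = -889/5 ∩ 2·signedArea(BDC) = -284/5]
2. B_y = 8/5  [BC · DA = -889/5 ∩ 2·signedArea(BDC) = -284/5]
   → B = (-8/5, 8/5)

B = (-8/5, 8/5)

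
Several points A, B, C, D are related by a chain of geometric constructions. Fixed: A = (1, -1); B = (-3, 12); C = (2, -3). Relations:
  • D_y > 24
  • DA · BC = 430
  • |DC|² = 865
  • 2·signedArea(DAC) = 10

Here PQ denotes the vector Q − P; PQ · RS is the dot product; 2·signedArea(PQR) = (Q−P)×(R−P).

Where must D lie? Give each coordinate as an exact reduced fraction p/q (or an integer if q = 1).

D = (-7, 25)

1. D_x = -7  [2·signedArea(DAC) = 10 ∩ DA · BC = 430]
2. D_y = 25  [2·signedArea(DAC) = 10 ∩ DA · BC = 430]
   → D = (-7, 25)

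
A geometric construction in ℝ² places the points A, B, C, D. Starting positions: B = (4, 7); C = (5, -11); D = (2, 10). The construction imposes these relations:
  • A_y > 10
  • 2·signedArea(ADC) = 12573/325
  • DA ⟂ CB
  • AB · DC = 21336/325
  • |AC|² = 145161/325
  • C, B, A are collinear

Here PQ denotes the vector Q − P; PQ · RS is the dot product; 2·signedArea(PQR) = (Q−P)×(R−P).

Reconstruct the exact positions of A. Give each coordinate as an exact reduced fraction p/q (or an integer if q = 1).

A = (1244/325, 3283/325)

1. A_x = 1244/325  [C, B, A are collinear ∩ DA ⟂ CB]
2. A_y = 3283/325  [C, B, A are collinear ∩ DA ⟂ CB]
   → A = (1244/325, 3283/325)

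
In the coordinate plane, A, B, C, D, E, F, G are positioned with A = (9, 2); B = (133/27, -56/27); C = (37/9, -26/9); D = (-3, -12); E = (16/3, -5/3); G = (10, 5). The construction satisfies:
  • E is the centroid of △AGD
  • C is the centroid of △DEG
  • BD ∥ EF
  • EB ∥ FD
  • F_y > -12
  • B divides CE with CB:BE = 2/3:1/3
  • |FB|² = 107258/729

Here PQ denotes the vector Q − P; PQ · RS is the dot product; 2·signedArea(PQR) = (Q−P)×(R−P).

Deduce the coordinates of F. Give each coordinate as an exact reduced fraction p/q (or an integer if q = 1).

1. F_x = -70/27  [EB ∥ FD ∩ BD ∥ EF]
2. F_y = -313/27  [EB ∥ FD ∩ BD ∥ EF]
   → F = (-70/27, -313/27)

F = (-70/27, -313/27)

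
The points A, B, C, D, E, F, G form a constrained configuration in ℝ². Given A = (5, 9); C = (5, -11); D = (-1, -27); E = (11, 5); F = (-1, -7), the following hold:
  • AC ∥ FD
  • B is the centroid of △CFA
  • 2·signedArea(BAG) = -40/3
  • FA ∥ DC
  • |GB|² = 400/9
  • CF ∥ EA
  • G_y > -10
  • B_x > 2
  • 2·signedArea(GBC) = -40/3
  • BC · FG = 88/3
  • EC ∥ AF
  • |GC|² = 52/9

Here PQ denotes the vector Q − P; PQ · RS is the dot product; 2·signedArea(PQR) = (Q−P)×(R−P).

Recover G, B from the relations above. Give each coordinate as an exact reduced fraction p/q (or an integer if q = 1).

B = (3, -3)
G = (3, -29/3)

1. B_x = 3  [B is the centroid of △CFA]
2. B_y = -3  [B is the centroid of △CFA]
   → B = (3, -3)
3. G_x = 3  [2·signedArea(GBC) = -40/3 ∩ 2·signedArea(BAG) = -40/3]
4. G_y = -29/3  [2·signedArea(GBC) = -40/3 ∩ 2·signedArea(BAG) = -40/3]
   → G = (3, -29/3)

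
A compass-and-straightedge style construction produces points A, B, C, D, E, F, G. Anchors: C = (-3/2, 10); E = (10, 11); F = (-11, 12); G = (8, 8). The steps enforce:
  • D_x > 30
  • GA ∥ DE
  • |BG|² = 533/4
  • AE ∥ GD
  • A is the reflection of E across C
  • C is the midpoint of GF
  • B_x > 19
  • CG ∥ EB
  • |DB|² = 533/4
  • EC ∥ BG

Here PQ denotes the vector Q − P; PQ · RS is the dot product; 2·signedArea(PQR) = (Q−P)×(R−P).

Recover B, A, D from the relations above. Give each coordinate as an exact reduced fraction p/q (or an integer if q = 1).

1. B_x = 39/2  [EC ∥ BG ∩ CG ∥ EB]
2. B_y = 9  [EC ∥ BG ∩ CG ∥ EB]
   → B = (39/2, 9)
3. A_x = -13  [A is the reflection of E across C]
4. A_y = 9  [A is the reflection of E across C]
   → A = (-13, 9)
5. D_x = 31  [GA ∥ DE ∩ AE ∥ GD]
6. D_y = 10  [GA ∥ DE ∩ AE ∥ GD]
   → D = (31, 10)

A = (-13, 9)
B = (39/2, 9)
D = (31, 10)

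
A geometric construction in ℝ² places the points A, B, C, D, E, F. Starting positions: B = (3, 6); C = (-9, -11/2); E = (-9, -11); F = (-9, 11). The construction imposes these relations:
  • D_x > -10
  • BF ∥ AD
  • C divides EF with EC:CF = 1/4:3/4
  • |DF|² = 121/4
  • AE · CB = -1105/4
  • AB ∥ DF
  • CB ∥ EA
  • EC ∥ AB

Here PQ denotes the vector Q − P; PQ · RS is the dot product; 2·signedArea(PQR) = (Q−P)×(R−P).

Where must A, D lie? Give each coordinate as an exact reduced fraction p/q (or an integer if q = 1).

1. A_x = 3  [EC ∥ AB ∩ CB ∥ EA]
2. A_y = 1/2  [EC ∥ AB ∩ CB ∥ EA]
   → A = (3, 1/2)
3. D_x = -9  [AB ∥ DF ∩ BF ∥ AD]
4. D_y = 11/2  [AB ∥ DF ∩ BF ∥ AD]
   → D = (-9, 11/2)

A = (3, 1/2)
D = (-9, 11/2)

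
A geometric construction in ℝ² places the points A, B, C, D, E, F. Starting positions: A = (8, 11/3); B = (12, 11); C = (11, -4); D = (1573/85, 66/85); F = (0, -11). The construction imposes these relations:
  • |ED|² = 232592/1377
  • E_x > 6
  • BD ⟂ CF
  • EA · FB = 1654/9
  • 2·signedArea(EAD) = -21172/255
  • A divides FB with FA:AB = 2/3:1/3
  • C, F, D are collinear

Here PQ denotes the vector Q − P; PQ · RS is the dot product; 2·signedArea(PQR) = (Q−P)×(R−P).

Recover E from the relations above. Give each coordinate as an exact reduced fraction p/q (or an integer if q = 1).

1. E_x = 19/3  [2·signedArea(EAD) = -21172/255 ∩ EA · FB = 1654/9]
2. E_y = -34/9  [2·signedArea(EAD) = -21172/255 ∩ EA · FB = 1654/9]
   → E = (19/3, -34/9)

E = (19/3, -34/9)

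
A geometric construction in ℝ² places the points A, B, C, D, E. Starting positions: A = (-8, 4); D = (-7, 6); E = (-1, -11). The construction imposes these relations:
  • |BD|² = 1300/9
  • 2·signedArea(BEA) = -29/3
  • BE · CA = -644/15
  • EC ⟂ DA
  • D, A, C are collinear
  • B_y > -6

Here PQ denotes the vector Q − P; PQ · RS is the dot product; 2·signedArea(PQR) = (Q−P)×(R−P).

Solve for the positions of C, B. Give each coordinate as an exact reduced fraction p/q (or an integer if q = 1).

1. C_x = -63/5  [D, A, C are collinear ∩ EC ⟂ DA]
2. C_y = -26/5  [D, A, C are collinear ∩ EC ⟂ DA]
   → C = (-63/5, -26/5)
3. B_x = -3  [BE · CA = -644/15 ∩ 2·signedArea(BEA) = -29/3]
4. B_y = -16/3  [BE · CA = -644/15 ∩ 2·signedArea(BEA) = -29/3]
   → B = (-3, -16/3)

B = (-3, -16/3)
C = (-63/5, -26/5)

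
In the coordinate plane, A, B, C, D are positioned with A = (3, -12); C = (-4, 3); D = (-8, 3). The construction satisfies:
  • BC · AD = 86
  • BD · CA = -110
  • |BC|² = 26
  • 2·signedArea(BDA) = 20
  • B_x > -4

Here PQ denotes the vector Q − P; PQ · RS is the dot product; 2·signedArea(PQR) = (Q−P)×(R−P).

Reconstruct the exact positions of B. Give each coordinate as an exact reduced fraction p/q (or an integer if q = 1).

1. B_x = -3  [2·signedArea(BDA) = 20 ∩ BD · CA = -110]
2. B_y = -2  [2·signedArea(BDA) = 20 ∩ BD · CA = -110]
   → B = (-3, -2)

B = (-3, -2)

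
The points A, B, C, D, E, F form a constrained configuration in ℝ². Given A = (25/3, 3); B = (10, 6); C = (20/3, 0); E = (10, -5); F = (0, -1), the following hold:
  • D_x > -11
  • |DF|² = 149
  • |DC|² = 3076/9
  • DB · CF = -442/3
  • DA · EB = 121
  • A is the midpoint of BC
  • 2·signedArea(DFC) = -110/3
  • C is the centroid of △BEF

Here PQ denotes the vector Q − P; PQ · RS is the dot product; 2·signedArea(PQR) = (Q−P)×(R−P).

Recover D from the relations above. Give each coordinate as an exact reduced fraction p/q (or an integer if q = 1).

D = (-10, -8)

1. D_x = -10  [DB · CF = -442/3 ∩ DA · EB = 121]
2. D_y = -8  [DB · CF = -442/3 ∩ DA · EB = 121]
   → D = (-10, -8)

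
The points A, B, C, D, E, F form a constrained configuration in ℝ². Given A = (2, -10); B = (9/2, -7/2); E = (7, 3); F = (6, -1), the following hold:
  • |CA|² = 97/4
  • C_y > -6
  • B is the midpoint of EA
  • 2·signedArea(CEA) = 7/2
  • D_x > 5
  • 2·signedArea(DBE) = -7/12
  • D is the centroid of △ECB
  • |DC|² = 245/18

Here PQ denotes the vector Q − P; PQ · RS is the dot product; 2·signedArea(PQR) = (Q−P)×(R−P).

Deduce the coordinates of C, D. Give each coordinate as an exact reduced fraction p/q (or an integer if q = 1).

1. C_x = 4  [line 13·x + -5·y + -159/2 = 0 ∩ |CA|² = 97/4]
2. C_y = -11/2  [line 13·x + -5·y + -159/2 = 0 ∩ |CA|² = 97/4]
   → C = (4, -11/2)
3. D_x = 31/6  [D is the centroid of △ECB]
4. D_y = -2  [D is the centroid of △ECB]
   → D = (31/6, -2)

C = (4, -11/2)
D = (31/6, -2)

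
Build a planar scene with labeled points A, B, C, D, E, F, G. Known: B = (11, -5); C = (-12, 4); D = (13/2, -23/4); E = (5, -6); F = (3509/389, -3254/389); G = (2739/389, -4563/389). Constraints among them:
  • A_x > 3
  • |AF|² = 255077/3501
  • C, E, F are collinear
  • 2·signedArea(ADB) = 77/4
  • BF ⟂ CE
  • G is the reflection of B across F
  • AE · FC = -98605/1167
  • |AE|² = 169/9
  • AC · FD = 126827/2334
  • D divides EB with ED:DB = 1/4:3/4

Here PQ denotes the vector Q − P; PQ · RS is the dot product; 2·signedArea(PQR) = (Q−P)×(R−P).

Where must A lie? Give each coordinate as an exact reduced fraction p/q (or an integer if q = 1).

1. A_x = 10/3  [2·signedArea(ADB) = 77/4 ∩ AE · FC = -98605/1167]
2. A_y = -2  [2·signedArea(ADB) = 77/4 ∩ AE · FC = -98605/1167]
   → A = (10/3, -2)

A = (10/3, -2)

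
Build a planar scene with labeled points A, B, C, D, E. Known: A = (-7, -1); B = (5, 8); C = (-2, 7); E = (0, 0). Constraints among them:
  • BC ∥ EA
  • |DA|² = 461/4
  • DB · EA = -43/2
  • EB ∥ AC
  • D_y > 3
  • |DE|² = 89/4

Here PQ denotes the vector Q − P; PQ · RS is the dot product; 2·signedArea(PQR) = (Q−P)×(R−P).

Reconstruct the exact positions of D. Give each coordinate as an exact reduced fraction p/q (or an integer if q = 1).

D = (5/2, 4)

1. D_x = 5/2  [line 7·x + 1·y + -43/2 = 0 ∩ |DA|² = 461/4]
2. D_y = 4  [line 7·x + 1·y + -43/2 = 0 ∩ |DA|² = 461/4]
   → D = (5/2, 4)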